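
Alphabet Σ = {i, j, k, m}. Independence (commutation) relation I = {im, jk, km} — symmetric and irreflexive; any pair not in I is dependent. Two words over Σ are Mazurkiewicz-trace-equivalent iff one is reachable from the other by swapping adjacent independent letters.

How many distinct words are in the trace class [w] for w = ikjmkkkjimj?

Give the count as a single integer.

drop 0:i onto floor
drop 1:k onto {0:i}
drop 2:j onto {0:i}
drop 3:m onto {2:j}
drop 4:k onto {1:k}
drop 5:k onto {4:k}
drop 6:k onto {5:k}
drop 7:j onto {3:m}
drop 8:i onto {6:k, 7:j}
drop 9:m onto {7:j}
drop 10:j onto {8:i, 9:m}
ground layer = {0:i}
drop-orders for the pieces not yet dropped (sum over which currently-grounded one goes next):
  1 to go: {10} 1
  2 to go: {8,10} 1  {9,10} 1
  3 to go: {6,8,10} 1  {8,9,10} 2
  4 to go: {5,6,8,10} 1  {6,8,9,10} 3  {7,8,9,10} 2
  5 to go: {3,7,8,9,10} 2  {4,5,6,8,10} 1  {5,6,8,9,10} 4  {6,7,8,9,10} 5
  6 to go: {1,4,5,6,8,10} 1  {2,3,7,8,9,10} 2  {3,6,7,8,9,10} 7  {4,5,6,8,9,10} 5  {5,6,7,8,9,10} 9
  7 to go: {1,4,5,6,8,9,10} 6  {2,3,6,7,8,9,10} 9  {3,5,6,7,8,9,10} 16  {4,5,6,7,8,9,10} 14
  8 to go: {1,4,5,6,7,8,9,10} 20  {2,3,5,6,7,8,9,10} 25  {3,4,5,6,7,8,9,10} 30
  9 to go: {1,3,4,5,6,7,8,9,10} 50  {2,3,4,5,6,7,8,9,10} 55
  if 0:i drops first: 105 orders

105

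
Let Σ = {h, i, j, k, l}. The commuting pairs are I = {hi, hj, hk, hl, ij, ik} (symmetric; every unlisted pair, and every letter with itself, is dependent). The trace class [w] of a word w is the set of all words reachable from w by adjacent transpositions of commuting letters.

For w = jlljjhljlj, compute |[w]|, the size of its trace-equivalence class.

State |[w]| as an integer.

10

#0=j has no predecessor
#1=l depends on [0:j]
#2=l depends on [1:l]
#3=j depends on [2:l]
#4=j depends on [3:j]
#5=h has no predecessor
#6=l depends on [4:j]
#7=j depends on [6:l]
#8=l depends on [7:j]
#9=j depends on [8:l]
sources: [0:j, 5:h]
N(rest) = Σ N(rest − s) over sources s of rest; N(one piece) = 1:
  size 1 → [5]=1  [9]=1
  size 2 → [5,9]=2  [8,9]=1
  size 3 → [5,8,9]=3  [7,8,9]=1
  size 4 → [5,7,8,9]=4  [6,7,8,9]=1
  size 5 → [4,6,7,8,9]=1  [5,6,7,8,9]=5
  size 6 → [3,4,6,7,8,9]=1  [4,5,6,7,8,9]=6
  size 7 → [2,3,4,6,7,8,9]=1  [3,4,5,6,7,8,9]=7
  size 8 → [1,2,3,4,6,7,8,9]=1  [2,3,4,5,6,7,8,9]=8
  first=0(j) contributes 9
  first=5(h) contributes 1
|[w]| = 10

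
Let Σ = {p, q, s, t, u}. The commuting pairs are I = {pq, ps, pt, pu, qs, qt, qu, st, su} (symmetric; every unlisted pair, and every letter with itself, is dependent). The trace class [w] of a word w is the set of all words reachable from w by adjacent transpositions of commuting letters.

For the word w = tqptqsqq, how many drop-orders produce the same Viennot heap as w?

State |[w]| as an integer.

drop 0:t onto floor
drop 1:q onto floor
drop 2:p onto floor
drop 3:t onto {0:t}
drop 4:q onto {1:q}
drop 5:s onto floor
drop 6:q onto {4:q}
drop 7:q onto {6:q}
ground layer = {0:t, 1:q, 2:p, 5:s}
drop-orders for the pieces not yet dropped (sum over which currently-grounded one goes next):
  1 to go: {2} 1  {3} 1  {5} 1  {7} 1
  2 to go: {0,3} 1  {2,3} 2  {2,5} 2  {2,7} 2  {3,5} 2  {3,7} 2  {5,7} 2  {6,7} 1
  3 to go: {0,2,3} 3  {0,3,5} 3  {0,3,7} 3  {2,3,5} 6  {2,3,7} 6  {2,5,7} 6  {2,6,7} 3  {3,5,7} 6  {3,6,7} 3  {4,6,7} 1  {5,6,7} 3
  4 to go: {0,2,3,5} 12  {0,2,3,7} 12  {0,3,5,7} 12  {0,3,6,7} 6  {1,4,6,7} 1  {2,3,5,7} 24  {2,3,6,7} 12  {2,4,6,7} 4  {2,5,6,7} 12  {3,4,6,7} 4  {3,5,6,7} 12  {4,5,6,7} 4
  5 to go: {0,2,3,5,7} 60  {0,2,3,6,7} 30  {0,3,4,6,7} 10  {0,3,5,6,7} 30  {1,2,4,6,7} 5  {1,3,4,6,7} 5  {1,4,5,6,7} 5  {2,3,4,6,7} 20  {2,3,5,6,7} 60  {2,4,5,6,7} 20  {3,4,5,6,7} 20
  6 to go: {0,1,3,4,6,7} 15  {0,2,3,4,6,7} 60  {0,2,3,5,6,7} 180  {0,3,4,5,6,7} 60  {1,2,3,4,6,7} 30  {1,2,4,5,6,7} 30  {1,3,4,5,6,7} 30  {2,3,4,5,6,7} 120
  if 0:t drops first: 210 orders
  if 1:q drops first: 420 orders
  if 2:p drops first: 105 orders
  if 5:s drops first: 105 orders
heap linearizations: 840

840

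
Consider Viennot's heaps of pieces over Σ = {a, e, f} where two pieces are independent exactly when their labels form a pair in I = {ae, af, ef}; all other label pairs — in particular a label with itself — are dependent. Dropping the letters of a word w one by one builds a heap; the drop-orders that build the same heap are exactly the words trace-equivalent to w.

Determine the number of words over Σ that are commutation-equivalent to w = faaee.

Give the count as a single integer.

#0=f has no predecessor
#1=a has no predecessor
#2=a depends on [1:a]
#3=e has no predecessor
#4=e depends on [3:e]
sources: [0:f, 1:a, 3:e]
N(rest) = Σ N(rest − s) over sources s of rest; N(one piece) = 1:
  size 1 → [0]=1  [2]=1  [4]=1
  size 2 → [0,2]=2  [0,4]=2  [1,2]=1  [2,4]=2  [3,4]=1
  size 3 → [0,1,2]=3  [0,2,4]=6  [0,3,4]=3  [1,2,4]=3  [2,3,4]=3
  first=0(f) contributes 6
  first=1(a) contributes 12
  first=3(e) contributes 12
|[w]| = 30

30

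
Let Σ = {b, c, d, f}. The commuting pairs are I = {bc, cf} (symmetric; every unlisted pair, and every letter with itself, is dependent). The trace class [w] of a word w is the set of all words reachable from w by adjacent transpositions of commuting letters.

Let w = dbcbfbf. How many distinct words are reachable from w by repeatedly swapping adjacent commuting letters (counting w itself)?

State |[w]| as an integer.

0(d) covers ∅
1(b) covers 0:d
2(c) covers 0:d
3(b) covers 1:b
4(f) covers 3:b
5(b) covers 4:f
6(f) covers 5:b
floor of heap: 0:d
completions by unplaced set U, small U first (add the entries for U minus each lowest piece of U):
  |U|=1: {2}:1  {6}:1
  |U|=2: {2,6}:2  {5,6}:1
  |U|=3: {2,5,6}:3  {4,5,6}:1
  |U|=4: {2,4,5,6}:4  {3,4,5,6}:1
  |U|=5: {1,3,4,5,6}:1  {2,3,4,5,6}:5
  start at 0(d): 6

6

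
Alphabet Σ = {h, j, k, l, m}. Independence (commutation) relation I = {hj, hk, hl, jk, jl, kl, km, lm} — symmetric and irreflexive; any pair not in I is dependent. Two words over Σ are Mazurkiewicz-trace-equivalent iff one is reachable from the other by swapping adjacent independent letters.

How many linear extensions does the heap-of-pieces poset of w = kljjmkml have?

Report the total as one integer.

420

0(k) covers ∅
1(l) covers ∅
2(j) covers ∅
3(j) covers 2:j
4(m) covers 3:j
5(k) covers 0:k
6(m) covers 4:m
7(l) covers 1:l
floor of heap: 0:k, 1:l, 2:j
completions by unplaced set U, small U first (add the entries for U minus each lowest piece of U):
  |U|=1: {5}:1  {6}:1  {7}:1
  |U|=2: {0,5}:1  {1,7}:1  {4,6}:1  {5,6}:2  {5,7}:2  {6,7}:2
  |U|=3: {0,5,6}:3  {0,5,7}:3  {1,5,7}:3  {1,6,7}:3  {3,4,6}:1  {4,5,6}:3  {4,6,7}:3  {5,6,7}:6
  |U|=4: {0,1,5,7}:6  {0,4,5,6}:6  {0,5,6,7}:12  {1,4,6,7}:6  {1,5,6,7}:12  {2,3,4,6}:1  {3,4,5,6}:4  {3,4,6,7}:4  {4,5,6,7}:12
  |U|=5: {0,1,5,6,7}:30  {0,3,4,5,6}:10  {0,4,5,6,7}:30  {1,3,4,6,7}:10  {1,4,5,6,7}:30  {2,3,4,5,6}:5  {2,3,4,6,7}:5  {3,4,5,6,7}:20
  |U|=6: {0,1,4,5,6,7}:90  {0,2,3,4,5,6}:15  {0,3,4,5,6,7}:60  {1,2,3,4,6,7}:15  {1,3,4,5,6,7}:60  {2,3,4,5,6,7}:30
  start at 0(k): 105
  start at 1(l): 105
  start at 2(j): 210
sum over floor = 420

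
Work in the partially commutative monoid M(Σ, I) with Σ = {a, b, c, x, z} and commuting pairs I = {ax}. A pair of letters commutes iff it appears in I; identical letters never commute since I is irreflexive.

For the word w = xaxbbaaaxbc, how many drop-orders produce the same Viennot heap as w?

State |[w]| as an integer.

12

0(x) covers ∅
1(a) covers ∅
2(x) covers 0:x
3(b) covers 1:a, 2:x
4(b) covers 3:b
5(a) covers 4:b
6(a) covers 5:a
7(a) covers 6:a
8(x) covers 4:b
9(b) covers 7:a, 8:x
10(c) covers 9:b
floor of heap: 0:x, 1:a
completions by unplaced set U, small U first (add the entries for U minus each lowest piece of U):
  |U|=1: {10}:1
  |U|=2: {9,10}:1
  |U|=3: {7,9,10}:1  {8,9,10}:1
  |U|=4: {6,7,9,10}:1  {7,8,9,10}:2
  |U|=5: {5,6,7,9,10}:1  {6,7,8,9,10}:3
  |U|=6: {5,6,7,8,9,10}:4
  |U|=7: {4,5,6,7,8,9,10}:4
  |U|=8: {3,4,5,6,7,8,9,10}:4
  |U|=9: {1,3,4,5,6,7,8,9,10}:4  {2,3,4,5,6,7,8,9,10}:4
  start at 0(x): 8
  start at 1(a): 4
sum over floor = 12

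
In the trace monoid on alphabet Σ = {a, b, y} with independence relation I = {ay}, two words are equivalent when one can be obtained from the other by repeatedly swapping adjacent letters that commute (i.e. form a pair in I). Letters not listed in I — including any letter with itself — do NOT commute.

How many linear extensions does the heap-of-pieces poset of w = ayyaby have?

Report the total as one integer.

piece 0:a — minimal
piece 1:y — minimal
piece 2:y rests on {1:y}
piece 3:a rests on {0:a}
piece 4:b rests on {2:y, 3:a}
piece 5:y rests on {4:b}
minimal pieces: {0:a, 1:y}
ways to finish when only these pieces remain (= sum over removing one remaining piece with nothing left below it):
  1 left: {5}→1
  2 left: {4,5}→1
  3 left: {2,4,5}→1  {3,4,5}→1
  4 left: {0,3,4,5}→1  {1,2,4,5}→1  {2,3,4,5}→2
  placing 0:a first → 3 extensions
  placing 1:y first → 3 extensions
total linear extensions = 6

6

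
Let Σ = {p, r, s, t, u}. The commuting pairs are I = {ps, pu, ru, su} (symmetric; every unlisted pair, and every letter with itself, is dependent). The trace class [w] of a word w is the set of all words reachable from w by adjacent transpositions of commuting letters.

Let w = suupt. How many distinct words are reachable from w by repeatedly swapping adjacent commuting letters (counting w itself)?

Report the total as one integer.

drop 0:s onto floor
drop 1:u onto floor
drop 2:u onto {1:u}
drop 3:p onto floor
drop 4:t onto {0:s, 2:u, 3:p}
ground layer = {0:s, 1:u, 3:p}
drop-orders for the pieces not yet dropped (sum over which currently-grounded one goes next):
  1 to go: {4} 1
  2 to go: {0,4} 1  {2,4} 1  {3,4} 1
  3 to go: {0,2,4} 2  {0,3,4} 2  {1,2,4} 1  {2,3,4} 2
  if 0:s drops first: 3 orders
  if 1:u drops first: 6 orders
  if 3:p drops first: 3 orders
heap linearizations: 12

12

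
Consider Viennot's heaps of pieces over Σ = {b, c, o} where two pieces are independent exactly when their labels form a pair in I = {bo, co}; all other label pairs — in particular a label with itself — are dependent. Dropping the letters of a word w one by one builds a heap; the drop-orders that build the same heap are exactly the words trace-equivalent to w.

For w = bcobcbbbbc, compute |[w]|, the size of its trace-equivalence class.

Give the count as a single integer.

#0=b has no predecessor
#1=c depends on [0:b]
#2=o has no predecessor
#3=b depends on [1:c]
#4=c depends on [3:b]
#5=b depends on [4:c]
#6=b depends on [5:b]
#7=b depends on [6:b]
#8=b depends on [7:b]
#9=c depends on [8:b]
sources: [0:b, 2:o]
N(rest) = Σ N(rest − s) over sources s of rest; N(one piece) = 1:
  size 1 → [2]=1  [9]=1
  size 2 → [2,9]=2  [8,9]=1
  size 3 → [2,8,9]=3  [7,8,9]=1
  size 4 → [2,7,8,9]=4  [6,7,8,9]=1
  size 5 → [2,6,7,8,9]=5  [5,6,7,8,9]=1
  size 6 → [2,5,6,7,8,9]=6  [4,5,6,7,8,9]=1
  size 7 → [2,4,5,6,7,8,9]=7  [3,4,5,6,7,8,9]=1
  size 8 → [1,3,4,5,6,7,8,9]=1  [2,3,4,5,6,7,8,9]=8
  first=0(b) contributes 9
  first=2(o) contributes 1
|[w]| = 10

10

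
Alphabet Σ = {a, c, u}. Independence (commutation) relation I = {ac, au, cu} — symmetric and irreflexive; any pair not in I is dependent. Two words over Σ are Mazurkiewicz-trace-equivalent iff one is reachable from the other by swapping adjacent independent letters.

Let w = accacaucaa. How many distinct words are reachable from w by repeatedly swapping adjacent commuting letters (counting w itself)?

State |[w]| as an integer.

0(a) covers ∅
1(c) covers ∅
2(c) covers 1:c
3(a) covers 0:a
4(c) covers 2:c
5(a) covers 3:a
6(u) covers ∅
7(c) covers 4:c
8(a) covers 5:a
9(a) covers 8:a
floor of heap: 0:a, 1:c, 6:u
completions by unplaced set U, small U first (add the entries for U minus each lowest piece of U):
  |U|=1: {6}:1  {7}:1  {9}:1
  |U|=2: {4,7}:1  {6,7}:2  {6,9}:2  {7,9}:2  {8,9}:1
  |U|=3: {2,4,7}:1  {4,6,7}:3  {4,7,9}:3  {5,8,9}:1  {6,7,9}:6  {6,8,9}:3  {7,8,9}:3
  |U|=4: {1,2,4,7}:1  {2,4,6,7}:4  {2,4,7,9}:4  {3,5,8,9}:1  {4,6,7,9}:12  {4,7,8,9}:6  {5,6,8,9}:4  {5,7,8,9}:4  {6,7,8,9}:12
  |U|=5: {0,3,5,8,9}:1  {1,2,4,6,7}:5  {1,2,4,7,9}:5  {2,4,6,7,9}:20  {2,4,7,8,9}:10  {3,5,6,8,9}:5  {3,5,7,8,9}:5  {4,5,7,8,9}:10  {4,6,7,8,9}:30  {5,6,7,8,9}:20
  |U|=6: {0,3,5,6,8,9}:6  {0,3,5,7,8,9}:6  {1,2,4,6,7,9}:30  {1,2,4,7,8,9}:15  {2,4,5,7,8,9}:20  {2,4,6,7,8,9}:60  {3,4,5,7,8,9}:15  {3,5,6,7,8,9}:30  {4,5,6,7,8,9}:60
  |U|=7: {0,3,4,5,7,8,9}:21  {0,3,5,6,7,8,9}:42  {1,2,4,5,7,8,9}:35  {1,2,4,6,7,8,9}:105  {2,3,4,5,7,8,9}:35  {2,4,5,6,7,8,9}:140  {3,4,5,6,7,8,9}:105
  |U|=8: {0,2,3,4,5,7,8,9}:56  {0,3,4,5,6,7,8,9}:168  {1,2,3,4,5,7,8,9}:70  {1,2,4,5,6,7,8,9}:280  {2,3,4,5,6,7,8,9}:280
  start at 0(a): 630
  start at 1(c): 504
  start at 6(u): 126
sum over floor = 1260

1260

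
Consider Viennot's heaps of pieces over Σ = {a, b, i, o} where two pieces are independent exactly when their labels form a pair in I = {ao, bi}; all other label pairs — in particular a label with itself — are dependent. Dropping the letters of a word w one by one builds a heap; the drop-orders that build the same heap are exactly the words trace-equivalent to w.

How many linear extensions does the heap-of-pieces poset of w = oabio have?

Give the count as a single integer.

4

0(o) covers ∅
1(a) covers ∅
2(b) covers 0:o, 1:a
3(i) covers 0:o, 1:a
4(o) covers 2:b, 3:i
floor of heap: 0:o, 1:a
completions by unplaced set U, small U first (add the entries for U minus each lowest piece of U):
  |U|=1: {4}:1
  |U|=2: {2,4}:1  {3,4}:1
  |U|=3: {2,3,4}:2
  start at 0(o): 2
  start at 1(a): 2
sum over floor = 4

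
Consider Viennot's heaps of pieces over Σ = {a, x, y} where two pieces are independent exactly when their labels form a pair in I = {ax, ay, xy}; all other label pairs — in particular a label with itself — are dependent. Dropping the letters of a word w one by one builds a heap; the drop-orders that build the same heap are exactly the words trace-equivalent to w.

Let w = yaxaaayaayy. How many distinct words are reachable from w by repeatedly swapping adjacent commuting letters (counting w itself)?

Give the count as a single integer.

2310

drop 0:y onto floor
drop 1:a onto floor
drop 2:x onto floor
drop 3:a onto {1:a}
drop 4:a onto {3:a}
drop 5:a onto {4:a}
drop 6:y onto {0:y}
drop 7:a onto {5:a}
drop 8:a onto {7:a}
drop 9:y onto {6:y}
drop 10:y onto {9:y}
ground layer = {0:y, 1:a, 2:x}
drop-orders for the pieces not yet dropped (sum over which currently-grounded one goes next):
  1 to go: {2} 1  {8} 1  {10} 1
  2 to go: {2,8} 2  {2,10} 2  {7,8} 1  {8,10} 2  {9,10} 1
  3 to go: {2,7,8} 3  {2,8,10} 6  {2,9,10} 3  {5,7,8} 1  {6,9,10} 1  {7,8,10} 3  {8,9,10} 3
  4 to go: {0,6,9,10} 1  {2,5,7,8} 4  {2,6,9,10} 4  {2,7,8,10} 12  {2,8,9,10} 12  {4,5,7,8} 1  {5,7,8,10} 4  {6,8,9,10} 4  {7,8,9,10} 6
  5 to go: {0,2,6,9,10} 5  {0,6,8,9,10} 5  {2,4,5,7,8} 5  {2,5,7,8,10} 20  {2,6,8,9,10} 20  {2,7,8,9,10} 30  {3,4,5,7,8} 1  {4,5,7,8,10} 5  {5,7,8,9,10} 10  {6,7,8,9,10} 10
  6 to go: {0,2,6,8,9,10} 30  {0,6,7,8,9,10} 15  {1,3,4,5,7,8} 1  {2,3,4,5,7,8} 6  {2,4,5,7,8,10} 30  {2,5,7,8,9,10} 60  {2,6,7,8,9,10} 60  {3,4,5,7,8,10} 6  {4,5,7,8,9,10} 15  {5,6,7,8,9,10} 20
  7 to go: {0,2,6,7,8,9,10} 105  {0,5,6,7,8,9,10} 35  {1,2,3,4,5,7,8} 7  {1,3,4,5,7,8,10} 7  {2,3,4,5,7,8,10} 42  {2,4,5,7,8,9,10} 105  {2,5,6,7,8,9,10} 140  {3,4,5,7,8,9,10} 21  {4,5,6,7,8,9,10} 35
  8 to go: {0,2,5,6,7,8,9,10} 280  {0,4,5,6,7,8,9,10} 70  {1,2,3,4,5,7,8,10} 56  {1,3,4,5,7,8,9,10} 28  {2,3,4,5,7,8,9,10} 168  {2,4,5,6,7,8,9,10} 280  {3,4,5,6,7,8,9,10} 56
  9 to go: {0,2,4,5,6,7,8,9,10} 630  {0,3,4,5,6,7,8,9,10} 126  {1,2,3,4,5,7,8,9,10} 252  {1,3,4,5,6,7,8,9,10} 84  {2,3,4,5,6,7,8,9,10} 504
  if 0:y drops first: 840 orders
  if 1:a drops first: 1260 orders
  if 2:x drops first: 210 orders
heap linearizations: 2310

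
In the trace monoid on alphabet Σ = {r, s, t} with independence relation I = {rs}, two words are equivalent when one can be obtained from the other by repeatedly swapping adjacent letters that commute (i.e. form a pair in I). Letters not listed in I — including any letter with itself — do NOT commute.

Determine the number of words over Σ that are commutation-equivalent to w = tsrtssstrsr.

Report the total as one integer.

#0=t has no predecessor
#1=s depends on [0:t]
#2=r depends on [0:t]
#3=t depends on [1:s, 2:r]
#4=s depends on [3:t]
#5=s depends on [4:s]
#6=s depends on [5:s]
#7=t depends on [6:s]
#8=r depends on [7:t]
#9=s depends on [7:t]
#10=r depends on [8:r]
sources: [0:t]
N(rest) = Σ N(rest − s) over sources s of rest; N(one piece) = 1:
  size 1 → [9]=1  [10]=1
  size 2 → [8,10]=1  [9,10]=2
  size 3 → [8,9,10]=3
  size 4 → [7,8,9,10]=3
  size 5 → [6,7,8,9,10]=3
  size 6 → [5,6,7,8,9,10]=3
  size 7 → [4,5,6,7,8,9,10]=3
  size 8 → [3,4,5,6,7,8,9,10]=3
  size 9 → [1,3,4,5,6,7,8,9,10]=3  [2,3,4,5,6,7,8,9,10]=3
  first=0(t) contributes 6

6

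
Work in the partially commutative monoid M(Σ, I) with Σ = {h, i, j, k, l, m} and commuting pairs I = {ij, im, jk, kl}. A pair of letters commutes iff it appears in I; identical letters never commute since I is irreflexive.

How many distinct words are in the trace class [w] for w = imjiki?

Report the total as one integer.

0(i) covers ∅
1(m) covers ∅
2(j) covers 1:m
3(i) covers 0:i
4(k) covers 1:m, 3:i
5(i) covers 4:k
floor of heap: 0:i, 1:m
completions by unplaced set U, small U first (add the entries for U minus each lowest piece of U):
  |U|=1: {2}:1  {5}:1
  |U|=2: {2,5}:2  {4,5}:1
  |U|=3: {2,4,5}:3  {3,4,5}:1
  |U|=4: {0,3,4,5}:1  {1,2,4,5}:3  {2,3,4,5}:4
  start at 0(i): 7
  start at 1(m): 5
sum over floor = 12

12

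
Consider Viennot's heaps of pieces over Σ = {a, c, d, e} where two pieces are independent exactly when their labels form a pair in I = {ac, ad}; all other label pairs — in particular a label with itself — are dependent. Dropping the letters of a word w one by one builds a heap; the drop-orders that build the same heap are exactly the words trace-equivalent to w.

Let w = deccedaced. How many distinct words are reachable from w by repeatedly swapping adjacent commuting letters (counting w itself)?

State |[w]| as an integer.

3

piece 0:d — minimal
piece 1:e rests on {0:d}
piece 2:c rests on {1:e}
piece 3:c rests on {2:c}
piece 4:e rests on {3:c}
piece 5:d rests on {4:e}
piece 6:a rests on {4:e}
piece 7:c rests on {5:d}
piece 8:e rests on {6:a, 7:c}
piece 9:d rests on {8:e}
minimal pieces: {0:d}
ways to finish when only these pieces remain (= sum over removing one remaining piece with nothing left below it):
  1 left: {9}→1
  2 left: {8,9}→1
  3 left: {6,8,9}→1  {7,8,9}→1
  4 left: {5,7,8,9}→1  {6,7,8,9}→2
  5 left: {5,6,7,8,9}→3
  6 left: {4,5,6,7,8,9}→3
  7 left: {3,4,5,6,7,8,9}→3
  8 left: {2,3,4,5,6,7,8,9}→3
  placing 0:d first → 3 extensions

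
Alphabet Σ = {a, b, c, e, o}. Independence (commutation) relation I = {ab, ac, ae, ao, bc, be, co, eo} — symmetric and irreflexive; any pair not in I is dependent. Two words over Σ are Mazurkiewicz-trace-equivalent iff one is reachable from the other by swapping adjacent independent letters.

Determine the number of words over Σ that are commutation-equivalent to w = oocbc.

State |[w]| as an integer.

10

drop 0:o onto floor
drop 1:o onto {0:o}
drop 2:c onto floor
drop 3:b onto {1:o}
drop 4:c onto {2:c}
ground layer = {0:o, 2:c}
drop-orders for the pieces not yet dropped (sum over which currently-grounded one goes next):
  1 to go: {3} 1  {4} 1
  2 to go: {1,3} 1  {2,4} 1  {3,4} 2
  3 to go: {0,1,3} 1  {1,3,4} 3  {2,3,4} 3
  if 0:o drops first: 6 orders
  if 2:c drops first: 4 orders
heap linearizations: 10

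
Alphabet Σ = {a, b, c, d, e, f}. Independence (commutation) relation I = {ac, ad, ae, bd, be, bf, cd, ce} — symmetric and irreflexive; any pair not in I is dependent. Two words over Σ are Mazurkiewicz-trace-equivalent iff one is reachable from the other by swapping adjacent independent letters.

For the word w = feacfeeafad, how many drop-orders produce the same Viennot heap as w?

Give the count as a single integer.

0(f) covers ∅
1(e) covers 0:f
2(a) covers 0:f
3(c) covers 0:f
4(f) covers 1:e, 2:a, 3:c
5(e) covers 4:f
6(e) covers 5:e
7(a) covers 4:f
8(f) covers 6:e, 7:a
9(a) covers 8:f
10(d) covers 8:f
floor of heap: 0:f
completions by unplaced set U, small U first (add the entries for U minus each lowest piece of U):
  |U|=1: {9}:1  {10}:1
  |U|=2: {9,10}:2
  |U|=3: {8,9,10}:2
  |U|=4: {6,8,9,10}:2  {7,8,9,10}:2
  |U|=5: {5,6,8,9,10}:2  {6,7,8,9,10}:4
  |U|=6: {5,6,7,8,9,10}:6
  |U|=7: {4,5,6,7,8,9,10}:6
  |U|=8: {1,4,5,6,7,8,9,10}:6  {2,4,5,6,7,8,9,10}:6  {3,4,5,6,7,8,9,10}:6
  |U|=9: {1,2,4,5,6,7,8,9,10}:12  {1,3,4,5,6,7,8,9,10}:12  {2,3,4,5,6,7,8,9,10}:12
  start at 0(f): 36

36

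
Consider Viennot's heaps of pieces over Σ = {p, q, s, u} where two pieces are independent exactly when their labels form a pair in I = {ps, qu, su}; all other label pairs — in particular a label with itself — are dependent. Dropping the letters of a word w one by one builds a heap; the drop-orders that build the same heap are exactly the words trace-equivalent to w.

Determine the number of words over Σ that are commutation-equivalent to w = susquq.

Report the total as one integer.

15

piece 0:s — minimal
piece 1:u — minimal
piece 2:s rests on {0:s}
piece 3:q rests on {2:s}
piece 4:u rests on {1:u}
piece 5:q rests on {3:q}
minimal pieces: {0:s, 1:u}
ways to finish when only these pieces remain (= sum over removing one remaining piece with nothing left below it):
  1 left: {4}→1  {5}→1
  2 left: {1,4}→1  {3,5}→1  {4,5}→2
  3 left: {1,4,5}→3  {2,3,5}→1  {3,4,5}→3
  4 left: {0,2,3,5}→1  {1,3,4,5}→6  {2,3,4,5}→4
  placing 0:s first → 10 extensions
  placing 1:u first → 5 extensions
total linear extensions = 15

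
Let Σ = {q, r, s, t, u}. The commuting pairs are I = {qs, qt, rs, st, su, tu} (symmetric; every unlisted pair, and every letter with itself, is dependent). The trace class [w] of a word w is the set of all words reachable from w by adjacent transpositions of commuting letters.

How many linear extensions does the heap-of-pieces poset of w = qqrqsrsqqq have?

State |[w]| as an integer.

45

drop 0:q onto floor
drop 1:q onto {0:q}
drop 2:r onto {1:q}
drop 3:q onto {2:r}
drop 4:s onto floor
drop 5:r onto {3:q}
drop 6:s onto {4:s}
drop 7:q onto {5:r}
drop 8:q onto {7:q}
drop 9:q onto {8:q}
ground layer = {0:q, 4:s}
drop-orders for the pieces not yet dropped (sum over which currently-grounded one goes next):
  1 to go: {6} 1  {9} 1
  2 to go: {4,6} 1  {6,9} 2  {8,9} 1
  3 to go: {4,6,9} 3  {6,8,9} 3  {7,8,9} 1
  4 to go: {4,6,8,9} 6  {5,7,8,9} 1  {6,7,8,9} 4
  5 to go: {3,5,7,8,9} 1  {4,6,7,8,9} 10  {5,6,7,8,9} 5
  6 to go: {2,3,5,7,8,9} 1  {3,5,6,7,8,9} 6  {4,5,6,7,8,9} 15
  7 to go: {1,2,3,5,7,8,9} 1  {2,3,5,6,7,8,9} 7  {3,4,5,6,7,8,9} 21
  8 to go: {0,1,2,3,5,7,8,9} 1  {1,2,3,5,6,7,8,9} 8  {2,3,4,5,6,7,8,9} 28
  if 0:q drops first: 36 orders
  if 4:s drops first: 9 orders
heap linearizations: 45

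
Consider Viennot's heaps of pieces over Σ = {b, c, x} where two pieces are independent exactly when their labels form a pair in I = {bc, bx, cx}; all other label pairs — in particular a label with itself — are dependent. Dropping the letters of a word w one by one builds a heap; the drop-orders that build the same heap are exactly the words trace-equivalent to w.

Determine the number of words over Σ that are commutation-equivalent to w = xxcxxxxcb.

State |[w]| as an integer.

252

0(x) covers ∅
1(x) covers 0:x
2(c) covers ∅
3(x) covers 1:x
4(x) covers 3:x
5(x) covers 4:x
6(x) covers 5:x
7(c) covers 2:c
8(b) covers ∅
floor of heap: 0:x, 2:c, 8:b
completions by unplaced set U, small U first (add the entries for U minus each lowest piece of U):
  |U|=1: {6}:1  {7}:1  {8}:1
  |U|=2: {2,7}:1  {5,6}:1  {6,7}:2  {6,8}:2  {7,8}:2
  |U|=3: {2,6,7}:3  {2,7,8}:3  {4,5,6}:1  {5,6,7}:3  {5,6,8}:3  {6,7,8}:6
  |U|=4: {2,5,6,7}:6  {2,6,7,8}:12  {3,4,5,6}:1  {4,5,6,7}:4  {4,5,6,8}:4  {5,6,7,8}:12
  |U|=5: {1,3,4,5,6}:1  {2,4,5,6,7}:10  {2,5,6,7,8}:30  {3,4,5,6,7}:5  {3,4,5,6,8}:5  {4,5,6,7,8}:20
  |U|=6: {0,1,3,4,5,6}:1  {1,3,4,5,6,7}:6  {1,3,4,5,6,8}:6  {2,3,4,5,6,7}:15  {2,4,5,6,7,8}:60  {3,4,5,6,7,8}:30
  |U|=7: {0,1,3,4,5,6,7}:7  {0,1,3,4,5,6,8}:7  {1,2,3,4,5,6,7}:21  {1,3,4,5,6,7,8}:42  {2,3,4,5,6,7,8}:105
  start at 0(x): 168
  start at 2(c): 56
  start at 8(b): 28
sum over floor = 252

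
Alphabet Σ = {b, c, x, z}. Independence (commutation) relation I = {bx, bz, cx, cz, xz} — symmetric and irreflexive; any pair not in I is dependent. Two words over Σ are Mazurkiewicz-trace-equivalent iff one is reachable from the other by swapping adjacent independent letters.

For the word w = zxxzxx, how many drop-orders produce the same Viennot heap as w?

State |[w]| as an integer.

15

#0=z has no predecessor
#1=x has no predecessor
#2=x depends on [1:x]
#3=z depends on [0:z]
#4=x depends on [2:x]
#5=x depends on [4:x]
sources: [0:z, 1:x]
N(rest) = Σ N(rest − s) over sources s of rest; N(one piece) = 1:
  size 1 → [3]=1  [5]=1
  size 2 → [0,3]=1  [3,5]=2  [4,5]=1
  size 3 → [0,3,5]=3  [2,4,5]=1  [3,4,5]=3
  size 4 → [0,3,4,5]=6  [1,2,4,5]=1  [2,3,4,5]=4
  first=0(z) contributes 5
  first=1(x) contributes 10
|[w]| = 15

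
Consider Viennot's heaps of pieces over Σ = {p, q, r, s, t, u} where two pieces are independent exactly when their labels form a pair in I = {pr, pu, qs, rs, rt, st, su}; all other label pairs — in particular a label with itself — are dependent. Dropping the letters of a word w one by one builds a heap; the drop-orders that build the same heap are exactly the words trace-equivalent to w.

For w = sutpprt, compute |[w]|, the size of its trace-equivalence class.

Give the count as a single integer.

drop 0:s onto floor
drop 1:u onto floor
drop 2:t onto {1:u}
drop 3:p onto {0:s, 2:t}
drop 4:p onto {3:p}
drop 5:r onto {1:u}
drop 6:t onto {4:p}
ground layer = {0:s, 1:u}
drop-orders for the pieces not yet dropped (sum over which currently-grounded one goes next):
  1 to go: {5} 1  {6} 1
  2 to go: {4,6} 1  {5,6} 2
  3 to go: {3,4,6} 1  {4,5,6} 3
  4 to go: {0,3,4,6} 1  {2,3,4,6} 1  {3,4,5,6} 4
  5 to go: {0,2,3,4,6} 2  {0,3,4,5,6} 5  {2,3,4,5,6} 5
  if 0:s drops first: 5 orders
  if 1:u drops first: 12 orders
heap linearizations: 17

17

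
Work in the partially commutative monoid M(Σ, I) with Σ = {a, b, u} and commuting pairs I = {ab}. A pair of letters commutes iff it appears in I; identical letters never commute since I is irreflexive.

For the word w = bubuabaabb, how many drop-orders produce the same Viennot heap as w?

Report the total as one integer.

20

drop 0:b onto floor
drop 1:u onto {0:b}
drop 2:b onto {1:u}
drop 3:u onto {2:b}
drop 4:a onto {3:u}
drop 5:b onto {3:u}
drop 6:a onto {4:a}
drop 7:a onto {6:a}
drop 8:b onto {5:b}
drop 9:b onto {8:b}
ground layer = {0:b}
drop-orders for the pieces not yet dropped (sum over which currently-grounded one goes next):
  1 to go: {7} 1  {9} 1
  2 to go: {6,7} 1  {7,9} 2  {8,9} 1
  3 to go: {4,6,7} 1  {5,8,9} 1  {6,7,9} 3  {7,8,9} 3
  4 to go: {4,6,7,9} 4  {5,7,8,9} 4  {6,7,8,9} 6
  5 to go: {4,6,7,8,9} 10  {5,6,7,8,9} 10
  6 to go: {4,5,6,7,8,9} 20
  7 to go: {3,4,5,6,7,8,9} 20
  8 to go: {2,3,4,5,6,7,8,9} 20
  if 0:b drops first: 20 orders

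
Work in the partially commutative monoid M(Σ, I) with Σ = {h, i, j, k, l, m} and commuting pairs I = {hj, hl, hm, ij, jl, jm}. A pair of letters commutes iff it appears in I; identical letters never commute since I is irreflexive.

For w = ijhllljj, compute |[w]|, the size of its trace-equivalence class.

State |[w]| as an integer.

piece 0:i — minimal
piece 1:j — minimal
piece 2:h rests on {0:i}
piece 3:l rests on {0:i}
piece 4:l rests on {3:l}
piece 5:l rests on {4:l}
piece 6:j rests on {1:j}
piece 7:j rests on {6:j}
minimal pieces: {0:i, 1:j}
ways to finish when only these pieces remain (= sum over removing one remaining piece with nothing left below it):
  1 left: {2}→1  {5}→1  {7}→1
  2 left: {2,5}→2  {2,7}→2  {4,5}→1  {5,7}→2  {6,7}→1
  3 left: {1,6,7}→1  {2,4,5}→3  {2,5,7}→6  {2,6,7}→3  {3,4,5}→1  {4,5,7}→3  {5,6,7}→3
  4 left: {1,2,6,7}→4  {1,5,6,7}→4  {2,3,4,5}→4  {2,4,5,7}→12  {2,5,6,7}→12  {3,4,5,7}→4  {4,5,6,7}→6
  5 left: {0,2,3,4,5}→4  {1,2,5,6,7}→20  {1,4,5,6,7}→10  {2,3,4,5,7}→20  {2,4,5,6,7}→30  {3,4,5,6,7}→10
  6 left: {0,2,3,4,5,7}→24  {1,2,4,5,6,7}→60  {1,3,4,5,6,7}→20  {2,3,4,5,6,7}→60
  placing 0:i first → 140 extensions
  placing 1:j first → 84 extensions
total linear extensions = 224

224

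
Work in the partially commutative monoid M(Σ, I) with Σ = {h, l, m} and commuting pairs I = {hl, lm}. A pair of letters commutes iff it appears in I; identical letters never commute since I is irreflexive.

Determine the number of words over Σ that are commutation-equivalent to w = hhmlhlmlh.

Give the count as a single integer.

0(h) covers ∅
1(h) covers 0:h
2(m) covers 1:h
3(l) covers ∅
4(h) covers 2:m
5(l) covers 3:l
6(m) covers 4:h
7(l) covers 5:l
8(h) covers 6:m
floor of heap: 0:h, 3:l
completions by unplaced set U, small U first (add the entries for U minus each lowest piece of U):
  |U|=1: {7}:1  {8}:1
  |U|=2: {5,7}:1  {6,8}:1  {7,8}:2
  |U|=3: {3,5,7}:1  {4,6,8}:1  {5,7,8}:3  {6,7,8}:3
  |U|=4: {2,4,6,8}:1  {3,5,7,8}:4  {4,6,7,8}:4  {5,6,7,8}:6
  |U|=5: {1,2,4,6,8}:1  {2,4,6,7,8}:5  {3,5,6,7,8}:10  {4,5,6,7,8}:10
  |U|=6: {0,1,2,4,6,8}:1  {1,2,4,6,7,8}:6  {2,4,5,6,7,8}:15  {3,4,5,6,7,8}:20
  |U|=7: {0,1,2,4,6,7,8}:7  {1,2,4,5,6,7,8}:21  {2,3,4,5,6,7,8}:35
  start at 0(h): 56
  start at 3(l): 28
sum over floor = 84

84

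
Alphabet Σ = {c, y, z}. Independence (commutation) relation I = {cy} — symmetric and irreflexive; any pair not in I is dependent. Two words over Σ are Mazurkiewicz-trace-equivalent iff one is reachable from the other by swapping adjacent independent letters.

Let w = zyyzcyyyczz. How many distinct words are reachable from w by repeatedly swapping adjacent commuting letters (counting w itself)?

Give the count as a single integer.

0(z) covers ∅
1(y) covers 0:z
2(y) covers 1:y
3(z) covers 2:y
4(c) covers 3:z
5(y) covers 3:z
6(y) covers 5:y
7(y) covers 6:y
8(c) covers 4:c
9(z) covers 7:y, 8:c
10(z) covers 9:z
floor of heap: 0:z
completions by unplaced set U, small U first (add the entries for U minus each lowest piece of U):
  |U|=1: {10}:1
  |U|=2: {9,10}:1
  |U|=3: {7,9,10}:1  {8,9,10}:1
  |U|=4: {4,8,9,10}:1  {6,7,9,10}:1  {7,8,9,10}:2
  |U|=5: {4,7,8,9,10}:3  {5,6,7,9,10}:1  {6,7,8,9,10}:3
  |U|=6: {4,6,7,8,9,10}:6  {5,6,7,8,9,10}:4
  |U|=7: {4,5,6,7,8,9,10}:10
  |U|=8: {3,4,5,6,7,8,9,10}:10
  |U|=9: {2,3,4,5,6,7,8,9,10}:10
  start at 0(z): 10

10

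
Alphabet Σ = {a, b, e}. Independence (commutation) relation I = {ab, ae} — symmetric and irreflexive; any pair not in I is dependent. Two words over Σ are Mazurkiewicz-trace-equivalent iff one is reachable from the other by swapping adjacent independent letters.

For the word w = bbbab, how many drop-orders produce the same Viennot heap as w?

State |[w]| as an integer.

#0=b has no predecessor
#1=b depends on [0:b]
#2=b depends on [1:b]
#3=a has no predecessor
#4=b depends on [2:b]
sources: [0:b, 3:a]
N(rest) = Σ N(rest − s) over sources s of rest; N(one piece) = 1:
  size 1 → [3]=1  [4]=1
  size 2 → [2,4]=1  [3,4]=2
  size 3 → [1,2,4]=1  [2,3,4]=3
  first=0(b) contributes 4
  first=3(a) contributes 1
|[w]| = 5

5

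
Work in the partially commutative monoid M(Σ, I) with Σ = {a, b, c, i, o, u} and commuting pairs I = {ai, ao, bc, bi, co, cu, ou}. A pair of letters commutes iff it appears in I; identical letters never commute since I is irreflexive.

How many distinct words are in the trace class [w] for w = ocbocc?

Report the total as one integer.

#0=o has no predecessor
#1=c has no predecessor
#2=b depends on [0:o]
#3=o depends on [2:b]
#4=c depends on [1:c]
#5=c depends on [4:c]
sources: [0:o, 1:c]
N(rest) = Σ N(rest − s) over sources s of rest; N(one piece) = 1:
  size 1 → [3]=1  [5]=1
  size 2 → [2,3]=1  [3,5]=2  [4,5]=1
  size 3 → [0,2,3]=1  [1,4,5]=1  [2,3,5]=3  [3,4,5]=3
  size 4 → [0,2,3,5]=4  [1,3,4,5]=4  [2,3,4,5]=6
  first=0(o) contributes 10
  first=1(c) contributes 10
|[w]| = 20

20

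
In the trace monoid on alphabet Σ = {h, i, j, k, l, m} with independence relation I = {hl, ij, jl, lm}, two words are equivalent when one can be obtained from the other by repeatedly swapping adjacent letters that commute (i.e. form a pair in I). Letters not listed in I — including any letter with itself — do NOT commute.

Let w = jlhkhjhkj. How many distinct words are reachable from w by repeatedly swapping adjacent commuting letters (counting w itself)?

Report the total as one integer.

3

piece 0:j — minimal
piece 1:l — minimal
piece 2:h rests on {0:j}
piece 3:k rests on {1:l, 2:h}
piece 4:h rests on {3:k}
piece 5:j rests on {4:h}
piece 6:h rests on {5:j}
piece 7:k rests on {6:h}
piece 8:j rests on {7:k}
minimal pieces: {0:j, 1:l}
ways to finish when only these pieces remain (= sum over removing one remaining piece with nothing left below it):
  1 left: {8}→1
  2 left: {7,8}→1
  3 left: {6,7,8}→1
  4 left: {5,6,7,8}→1
  5 left: {4,5,6,7,8}→1
  6 left: {3,4,5,6,7,8}→1
  7 left: {1,3,4,5,6,7,8}→1  {2,3,4,5,6,7,8}→1
  placing 0:j first → 2 extensions
  placing 1:l first → 1 extensions
total linear extensions = 3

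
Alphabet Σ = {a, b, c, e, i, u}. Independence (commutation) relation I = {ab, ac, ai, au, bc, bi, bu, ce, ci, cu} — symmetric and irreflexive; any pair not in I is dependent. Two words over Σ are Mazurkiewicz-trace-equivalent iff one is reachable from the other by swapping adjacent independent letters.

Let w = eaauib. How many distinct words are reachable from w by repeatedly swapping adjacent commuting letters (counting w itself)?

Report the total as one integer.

30

0(e) covers ∅
1(a) covers 0:e
2(a) covers 1:a
3(u) covers 0:e
4(i) covers 3:u
5(b) covers 0:e
floor of heap: 0:e
completions by unplaced set U, small U first (add the entries for U minus each lowest piece of U):
  |U|=1: {2}:1  {4}:1  {5}:1
  |U|=2: {1,2}:1  {2,4}:2  {2,5}:2  {3,4}:1  {4,5}:2
  |U|=3: {1,2,4}:3  {1,2,5}:3  {2,3,4}:3  {2,4,5}:6  {3,4,5}:3
  |U|=4: {1,2,3,4}:6  {1,2,4,5}:12  {2,3,4,5}:12
  start at 0(e): 30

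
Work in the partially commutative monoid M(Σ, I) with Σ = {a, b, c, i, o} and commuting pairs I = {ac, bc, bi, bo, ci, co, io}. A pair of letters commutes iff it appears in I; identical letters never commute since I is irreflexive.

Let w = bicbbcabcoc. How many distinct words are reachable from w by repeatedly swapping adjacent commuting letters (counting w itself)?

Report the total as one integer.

drop 0:b onto floor
drop 1:i onto floor
drop 2:c onto floor
drop 3:b onto {0:b}
drop 4:b onto {3:b}
drop 5:c onto {2:c}
drop 6:a onto {1:i, 4:b}
drop 7:b onto {6:a}
drop 8:c onto {5:c}
drop 9:o onto {6:a}
drop 10:c onto {8:c}
ground layer = {0:b, 1:i, 2:c}
drop-orders for the pieces not yet dropped (sum over which currently-grounded one goes next):
  1 to go: {7} 1  {9} 1  {10} 1
  2 to go: {7,9} 2  {7,10} 2  {8,10} 1  {9,10} 2
  3 to go: {5,8,10} 1  {6,7,9} 2  {7,8,10} 3  {7,9,10} 6  {8,9,10} 3
  4 to go: {1,6,7,9} 2  {2,5,8,10} 1  {4,6,7,9} 2  {5,7,8,10} 4  {5,8,9,10} 4  {6,7,9,10} 8  {7,8,9,10} 12
  5 to go: {1,4,6,7,9} 4  {1,6,7,9,10} 10  {2,5,7,8,10} 5  {2,5,8,9,10} 5  {3,4,6,7,9} 2  {4,6,7,9,10} 10  {5,7,8,9,10} 20  {6,7,8,9,10} 20
  6 to go: {0,3,4,6,7,9} 2  {1,3,4,6,7,9} 6  {1,4,6,7,9,10} 24  {1,6,7,8,9,10} 30  {2,5,7,8,9,10} 30  {3,4,6,7,9,10} 12  {4,6,7,8,9,10} 30  {5,6,7,8,9,10} 40
  7 to go: {0,1,3,4,6,7,9} 8  {0,3,4,6,7,9,10} 14  {1,3,4,6,7,9,10} 42  {1,4,6,7,8,9,10} 84  {1,5,6,7,8,9,10} 70  {2,5,6,7,8,9,10} 70  {3,4,6,7,8,9,10} 42  {4,5,6,7,8,9,10} 70
  8 to go: {0,1,3,4,6,7,9,10} 64  {0,3,4,6,7,8,9,10} 56  {1,2,5,6,7,8,9,10} 140  {1,3,4,6,7,8,9,10} 168  {1,4,5,6,7,8,9,10} 224  {2,4,5,6,7,8,9,10} 140  {3,4,5,6,7,8,9,10} 112
  9 to go: {0,1,3,4,6,7,8,9,10} 288  {0,3,4,5,6,7,8,9,10} 168  {1,2,4,5,6,7,8,9,10} 504  {1,3,4,5,6,7,8,9,10} 504  {2,3,4,5,6,7,8,9,10} 252
  if 0:b drops first: 1260 orders
  if 1:i drops first: 420 orders
  if 2:c drops first: 960 orders
heap linearizations: 2640

2640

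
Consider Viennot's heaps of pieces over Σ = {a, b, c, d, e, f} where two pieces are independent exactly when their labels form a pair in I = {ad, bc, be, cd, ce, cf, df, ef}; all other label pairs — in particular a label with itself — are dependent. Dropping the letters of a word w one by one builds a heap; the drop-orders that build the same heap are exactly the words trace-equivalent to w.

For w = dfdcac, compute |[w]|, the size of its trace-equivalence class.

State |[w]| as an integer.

30

drop 0:d onto floor
drop 1:f onto floor
drop 2:d onto {0:d}
drop 3:c onto floor
drop 4:a onto {1:f, 3:c}
drop 5:c onto {4:a}
ground layer = {0:d, 1:f, 3:c}
drop-orders for the pieces not yet dropped (sum over which currently-grounded one goes next):
  1 to go: {2} 1  {5} 1
  2 to go: {0,2} 1  {2,5} 2  {4,5} 1
  3 to go: {0,2,5} 3  {1,4,5} 1  {2,4,5} 3  {3,4,5} 1
  4 to go: {0,2,4,5} 6  {1,2,4,5} 4  {1,3,4,5} 2  {2,3,4,5} 4
  if 0:d drops first: 10 orders
  if 1:f drops first: 10 orders
  if 3:c drops first: 10 orders
heap linearizations: 30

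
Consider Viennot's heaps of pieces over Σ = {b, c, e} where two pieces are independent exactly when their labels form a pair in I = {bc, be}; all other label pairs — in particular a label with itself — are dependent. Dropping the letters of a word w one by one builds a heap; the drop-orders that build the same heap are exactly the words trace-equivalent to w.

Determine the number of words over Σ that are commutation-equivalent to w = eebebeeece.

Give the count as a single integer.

0(e) covers ∅
1(e) covers 0:e
2(b) covers ∅
3(e) covers 1:e
4(b) covers 2:b
5(e) covers 3:e
6(e) covers 5:e
7(e) covers 6:e
8(c) covers 7:e
9(e) covers 8:c
floor of heap: 0:e, 2:b
completions by unplaced set U, small U first (add the entries for U minus each lowest piece of U):
  |U|=1: {4}:1  {9}:1
  |U|=2: {2,4}:1  {4,9}:2  {8,9}:1
  |U|=3: {2,4,9}:3  {4,8,9}:3  {7,8,9}:1
  |U|=4: {2,4,8,9}:6  {4,7,8,9}:4  {6,7,8,9}:1
  |U|=5: {2,4,7,8,9}:10  {4,6,7,8,9}:5  {5,6,7,8,9}:1
  |U|=6: {2,4,6,7,8,9}:15  {3,5,6,7,8,9}:1  {4,5,6,7,8,9}:6
  |U|=7: {1,3,5,6,7,8,9}:1  {2,4,5,6,7,8,9}:21  {3,4,5,6,7,8,9}:7
  |U|=8: {0,1,3,5,6,7,8,9}:1  {1,3,4,5,6,7,8,9}:8  {2,3,4,5,6,7,8,9}:28
  start at 0(e): 36
  start at 2(b): 9
sum over floor = 45

45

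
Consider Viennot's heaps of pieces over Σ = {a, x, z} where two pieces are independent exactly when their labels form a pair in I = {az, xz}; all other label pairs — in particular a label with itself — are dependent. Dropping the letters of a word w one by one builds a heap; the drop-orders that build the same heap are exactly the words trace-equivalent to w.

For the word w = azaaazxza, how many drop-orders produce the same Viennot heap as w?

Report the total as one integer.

drop 0:a onto floor
drop 1:z onto floor
drop 2:a onto {0:a}
drop 3:a onto {2:a}
drop 4:a onto {3:a}
drop 5:z onto {1:z}
drop 6:x onto {4:a}
drop 7:z onto {5:z}
drop 8:a onto {6:x}
ground layer = {0:a, 1:z}
drop-orders for the pieces not yet dropped (sum over which currently-grounded one goes next):
  1 to go: {7} 1  {8} 1
  2 to go: {5,7} 1  {6,8} 1  {7,8} 2
  3 to go: {1,5,7} 1  {4,6,8} 1  {5,7,8} 3  {6,7,8} 3
  4 to go: {1,5,7,8} 4  {3,4,6,8} 1  {4,6,7,8} 4  {5,6,7,8} 6
  5 to go: {1,5,6,7,8} 10  {2,3,4,6,8} 1  {3,4,6,7,8} 5  {4,5,6,7,8} 10
  6 to go: {0,2,3,4,6,8} 1  {1,4,5,6,7,8} 20  {2,3,4,6,7,8} 6  {3,4,5,6,7,8} 15
  7 to go: {0,2,3,4,6,7,8} 7  {1,3,4,5,6,7,8} 35  {2,3,4,5,6,7,8} 21
  if 0:a drops first: 56 orders
  if 1:z drops first: 28 orders
heap linearizations: 84

84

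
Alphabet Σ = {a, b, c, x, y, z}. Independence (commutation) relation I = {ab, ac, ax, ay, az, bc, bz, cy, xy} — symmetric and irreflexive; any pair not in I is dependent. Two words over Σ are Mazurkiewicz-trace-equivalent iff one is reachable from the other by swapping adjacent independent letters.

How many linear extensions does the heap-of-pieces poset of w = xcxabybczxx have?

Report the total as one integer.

0(x) covers ∅
1(c) covers 0:x
2(x) covers 1:c
3(a) covers ∅
4(b) covers 2:x
5(y) covers 4:b
6(b) covers 5:y
7(c) covers 2:x
8(z) covers 5:y, 7:c
9(x) covers 6:b, 8:z
10(x) covers 9:x
floor of heap: 0:x, 3:a
completions by unplaced set U, small U first (add the entries for U minus each lowest piece of U):
  |U|=1: {3}:1  {10}:1
  |U|=2: {3,10}:2  {9,10}:1
  |U|=3: {3,9,10}:3  {6,9,10}:1  {8,9,10}:1
  |U|=4: {3,6,9,10}:4  {3,8,9,10}:4  {6,8,9,10}:2  {7,8,9,10}:1
  |U|=5: {3,6,8,9,10}:10  {3,7,8,9,10}:5  {5,6,8,9,10}:2  {6,7,8,9,10}:3
  |U|=6: {3,5,6,8,9,10}:12  {3,6,7,8,9,10}:18  {4,5,6,8,9,10}:2  {5,6,7,8,9,10}:5
  |U|=7: {3,4,5,6,8,9,10}:14  {3,5,6,7,8,9,10}:35  {4,5,6,7,8,9,10}:7
  |U|=8: {2,4,5,6,7,8,9,10}:7  {3,4,5,6,7,8,9,10}:56
  |U|=9: {1,2,4,5,6,7,8,9,10}:7  {2,3,4,5,6,7,8,9,10}:63
  start at 0(x): 70
  start at 3(a): 7
sum over floor = 77

77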